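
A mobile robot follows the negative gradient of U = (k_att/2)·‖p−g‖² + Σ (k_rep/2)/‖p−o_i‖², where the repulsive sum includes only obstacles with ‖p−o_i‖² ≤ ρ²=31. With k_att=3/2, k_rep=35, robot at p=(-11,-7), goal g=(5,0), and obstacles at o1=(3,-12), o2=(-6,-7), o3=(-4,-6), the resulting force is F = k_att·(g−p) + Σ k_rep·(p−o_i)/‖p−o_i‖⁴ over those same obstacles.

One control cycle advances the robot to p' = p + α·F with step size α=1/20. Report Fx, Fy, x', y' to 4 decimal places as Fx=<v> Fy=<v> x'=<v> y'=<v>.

F_att = 3/2·(g−p) = 3/2·(16,7) = (24.0000,10.5000)
o1: d²=221 > ρ²=31 → inactive
o2: d²=25 ≤ ρ²=31; F_rep = 35·(-5,0)/25² = (-0.2800,0.0000)
o3: d²=50 > ρ²=31 → inactive
F = F_att + ΣF_rep = (23.7200,10.5000)
p' = p + 1/20·F = (-9.8140,-6.4750)

Fx=23.7200 Fy=10.5000 x'=-9.8140 y'=-6.4750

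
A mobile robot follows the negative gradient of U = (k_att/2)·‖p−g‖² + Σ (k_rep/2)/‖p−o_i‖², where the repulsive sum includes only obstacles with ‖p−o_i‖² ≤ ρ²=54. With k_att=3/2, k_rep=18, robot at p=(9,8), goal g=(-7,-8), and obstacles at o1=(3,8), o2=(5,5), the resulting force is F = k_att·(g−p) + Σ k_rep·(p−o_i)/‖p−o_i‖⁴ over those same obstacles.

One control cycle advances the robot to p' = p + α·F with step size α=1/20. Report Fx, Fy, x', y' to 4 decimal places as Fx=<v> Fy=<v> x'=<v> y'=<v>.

F_att = 3/2·(g−p) = 3/2·(-16,-16) = (-24.0000,-24.0000)
o1: d²=36 ≤ ρ²=54; F_rep = 18·(6,0)/36² = (0.0833,0.0000)
o2: d²=25 ≤ ρ²=54; F_rep = 18·(4,3)/25² = (0.1152,0.0864)
F = F_att + ΣF_rep = (-23.8015,-23.9136)
p' = p + 1/20·F = (7.8099,6.8043)

Fx=-23.8015 Fy=-23.9136 x'=7.8099 y'=6.8043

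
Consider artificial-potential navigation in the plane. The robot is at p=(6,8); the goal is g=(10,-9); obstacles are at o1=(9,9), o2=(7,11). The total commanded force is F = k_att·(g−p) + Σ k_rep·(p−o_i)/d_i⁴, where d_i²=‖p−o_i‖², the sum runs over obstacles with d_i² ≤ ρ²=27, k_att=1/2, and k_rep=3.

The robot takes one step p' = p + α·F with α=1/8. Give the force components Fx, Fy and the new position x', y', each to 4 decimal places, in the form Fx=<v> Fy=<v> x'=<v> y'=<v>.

Fx=1.8800 Fy=-8.6200 x'=6.2350 y'=6.9225

F_att = 1/2·(g−p) = 1/2·(4,-17) = (2.0000,-8.5000)
o1: d²=10 ≤ ρ²=27; F_rep = 3·(-3,-1)/10² = (-0.0900,-0.0300)
o2: d²=10 ≤ ρ²=27; F_rep = 3·(-1,-3)/10² = (-0.0300,-0.0900)
F = F_att + ΣF_rep = (1.8800,-8.6200)
p' = p + 1/8·F = (6.2350,6.9225)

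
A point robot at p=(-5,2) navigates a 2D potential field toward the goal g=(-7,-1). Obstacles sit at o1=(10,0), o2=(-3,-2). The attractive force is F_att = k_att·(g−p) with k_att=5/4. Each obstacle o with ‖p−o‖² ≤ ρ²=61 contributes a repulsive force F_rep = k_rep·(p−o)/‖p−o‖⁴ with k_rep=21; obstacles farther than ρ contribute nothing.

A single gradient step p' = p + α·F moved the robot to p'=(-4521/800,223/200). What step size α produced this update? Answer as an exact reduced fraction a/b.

α = 1/4

F_att = 5/4·(g−p) = 5/4·(-2,-3) = (-2.5000,-3.7500)
o1: d²=229 > ρ²=61 → inactive
o2: d²=20 ≤ ρ²=61; F_rep = 21·(-2,4)/20² = (-0.1050,0.2100)
F = F_att + ΣF_rep = (-2.6050,-3.5400)
Δp = p'−p = (-0.6512,-0.8850); α = Δx/Fx = (-521/800) / (-521/200) = 1/4
check: Δy/Fy = (-177/200) / (-177/50) = 1/4 ✓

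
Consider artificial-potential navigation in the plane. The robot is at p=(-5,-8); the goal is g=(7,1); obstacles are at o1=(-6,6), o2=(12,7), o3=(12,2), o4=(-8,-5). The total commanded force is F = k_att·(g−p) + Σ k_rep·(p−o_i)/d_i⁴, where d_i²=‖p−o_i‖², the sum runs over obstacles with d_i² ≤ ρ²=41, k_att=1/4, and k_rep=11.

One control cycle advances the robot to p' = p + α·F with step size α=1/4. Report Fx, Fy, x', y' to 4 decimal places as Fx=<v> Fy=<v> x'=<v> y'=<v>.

Fx=3.1019 Fy=2.1481 x'=-4.2245 y'=-7.4630

F_att = 1/4·(g−p) = 1/4·(12,9) = (3.0000,2.2500)
o1: d²=197 > ρ²=41 → inactive
o2: d²=514 > ρ²=41 → inactive
o3: d²=389 > ρ²=41 → inactive
o4: d²=18 ≤ ρ²=41; F_rep = 11·(3,-3)/18² = (0.1019,-0.1019)
F = F_att + ΣF_rep = (3.1019,2.1481)
p' = p + 1/4·F = (-4.2245,-7.4630)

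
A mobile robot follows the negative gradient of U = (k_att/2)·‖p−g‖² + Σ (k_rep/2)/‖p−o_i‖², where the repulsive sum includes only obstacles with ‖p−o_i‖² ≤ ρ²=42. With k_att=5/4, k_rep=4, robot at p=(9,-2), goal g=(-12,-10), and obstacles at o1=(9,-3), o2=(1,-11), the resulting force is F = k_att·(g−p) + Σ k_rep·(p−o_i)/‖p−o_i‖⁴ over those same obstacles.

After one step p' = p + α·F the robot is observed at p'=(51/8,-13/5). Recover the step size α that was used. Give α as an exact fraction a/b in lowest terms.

α = 1/10

F_att = 5/4·(g−p) = 5/4·(-21,-8) = (-26.2500,-10.0000)
o1: d²=1 ≤ ρ²=42; F_rep = 4·(0,1)/1² = (0.0000,4.0000)
o2: d²=145 > ρ²=42 → inactive
F = F_att + ΣF_rep = (-26.2500,-6.0000)
Δp = p'−p = (-2.6250,-0.6000); α = Δx/Fx = (-21/8) / (-105/4) = 1/10
check: Δy/Fy = (-3/5) / (-6) = 1/10 ✓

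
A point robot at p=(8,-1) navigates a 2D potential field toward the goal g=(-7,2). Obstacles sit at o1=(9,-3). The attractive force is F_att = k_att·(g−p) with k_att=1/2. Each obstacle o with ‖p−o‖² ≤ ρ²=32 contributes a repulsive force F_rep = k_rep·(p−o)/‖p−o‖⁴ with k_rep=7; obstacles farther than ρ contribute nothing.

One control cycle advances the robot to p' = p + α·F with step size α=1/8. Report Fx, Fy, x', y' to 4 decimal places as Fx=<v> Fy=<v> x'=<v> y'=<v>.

F_att = 1/2·(g−p) = 1/2·(-15,3) = (-7.5000,1.5000)
o1: d²=5 ≤ ρ²=32; F_rep = 7·(-1,2)/5² = (-0.2800,0.5600)
F = F_att + ΣF_rep = (-7.7800,2.0600)
p' = p + 1/8·F = (7.0275,-0.7425)

Fx=-7.7800 Fy=2.0600 x'=7.0275 y'=-0.7425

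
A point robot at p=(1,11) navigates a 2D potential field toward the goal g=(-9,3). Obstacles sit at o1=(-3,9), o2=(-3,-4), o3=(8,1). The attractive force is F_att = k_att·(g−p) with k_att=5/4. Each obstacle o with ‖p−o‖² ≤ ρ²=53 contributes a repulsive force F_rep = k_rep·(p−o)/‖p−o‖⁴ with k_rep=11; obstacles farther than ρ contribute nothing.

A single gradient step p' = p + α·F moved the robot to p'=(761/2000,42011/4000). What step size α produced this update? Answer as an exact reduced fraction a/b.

F_att = 5/4·(g−p) = 5/4·(-10,-8) = (-12.5000,-10.0000)
o1: d²=20 ≤ ρ²=53; F_rep = 11·(4,2)/20² = (0.1100,0.0550)
o2: d²=241 > ρ²=53 → inactive
o3: d²=149 > ρ²=53 → inactive
F = F_att + ΣF_rep = (-12.3900,-9.9450)
Δp = p'−p = (-0.6195,-0.4973); α = Δx/Fx = (-1239/2000) / (-1239/100) = 1/20
check: Δy/Fy = (-1989/4000) / (-1989/200) = 1/20 ✓

α = 1/20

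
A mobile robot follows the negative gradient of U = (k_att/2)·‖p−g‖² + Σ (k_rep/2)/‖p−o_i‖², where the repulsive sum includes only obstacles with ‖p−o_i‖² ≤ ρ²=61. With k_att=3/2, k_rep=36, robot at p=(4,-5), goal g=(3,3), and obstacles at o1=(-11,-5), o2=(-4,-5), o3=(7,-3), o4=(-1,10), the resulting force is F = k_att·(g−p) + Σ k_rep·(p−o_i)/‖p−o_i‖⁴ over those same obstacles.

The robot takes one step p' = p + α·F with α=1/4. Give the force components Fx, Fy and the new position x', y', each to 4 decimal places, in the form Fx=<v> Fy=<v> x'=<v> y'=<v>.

Fx=-2.1391 Fy=11.5740 x'=3.4652 y'=-2.1065

F_att = 3/2·(g−p) = 3/2·(-1,8) = (-1.5000,12.0000)
o1: d²=225 > ρ²=61 → inactive
o2: d²=64 > ρ²=61 → inactive
o3: d²=13 ≤ ρ²=61; F_rep = 36·(-3,-2)/13² = (-0.6391,-0.4260)
o4: d²=250 > ρ²=61 → inactive
F = F_att + ΣF_rep = (-2.1391,11.5740)
p' = p + 1/4·F = (3.4652,-2.1065)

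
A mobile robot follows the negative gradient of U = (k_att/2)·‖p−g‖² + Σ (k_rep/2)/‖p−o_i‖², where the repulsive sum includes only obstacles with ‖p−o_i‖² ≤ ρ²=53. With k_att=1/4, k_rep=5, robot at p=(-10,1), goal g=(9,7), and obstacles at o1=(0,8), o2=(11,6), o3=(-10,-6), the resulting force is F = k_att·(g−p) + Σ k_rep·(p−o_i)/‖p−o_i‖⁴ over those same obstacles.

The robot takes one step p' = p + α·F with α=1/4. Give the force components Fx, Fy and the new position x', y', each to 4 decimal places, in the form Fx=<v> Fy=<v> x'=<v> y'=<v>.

Fx=4.7500 Fy=1.5146 x'=-8.8125 y'=1.3786

F_att = 1/4·(g−p) = 1/4·(19,6) = (4.7500,1.5000)
o1: d²=149 > ρ²=53 → inactive
o2: d²=466 > ρ²=53 → inactive
o3: d²=49 ≤ ρ²=53; F_rep = 5·(0,7)/49² = (0.0000,0.0146)
F = F_att + ΣF_rep = (4.7500,1.5146)
p' = p + 1/4·F = (-8.8125,1.3786)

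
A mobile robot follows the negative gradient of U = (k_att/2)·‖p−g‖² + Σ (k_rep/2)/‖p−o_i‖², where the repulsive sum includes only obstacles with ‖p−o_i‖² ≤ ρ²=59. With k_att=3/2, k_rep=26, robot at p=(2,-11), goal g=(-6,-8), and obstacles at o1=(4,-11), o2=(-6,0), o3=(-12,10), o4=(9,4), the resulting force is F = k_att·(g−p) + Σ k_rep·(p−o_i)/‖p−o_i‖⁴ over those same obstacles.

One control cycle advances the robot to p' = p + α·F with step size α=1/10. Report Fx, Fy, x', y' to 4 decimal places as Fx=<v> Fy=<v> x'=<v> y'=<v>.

F_att = 3/2·(g−p) = 3/2·(-8,3) = (-12.0000,4.5000)
o1: d²=4 ≤ ρ²=59; F_rep = 26·(-2,0)/4² = (-3.2500,0.0000)
o2: d²=185 > ρ²=59 → inactive
o3: d²=637 > ρ²=59 → inactive
o4: d²=274 > ρ²=59 → inactive
F = F_att + ΣF_rep = (-15.2500,4.5000)
p' = p + 1/10·F = (0.4750,-10.5500)

Fx=-15.2500 Fy=4.5000 x'=0.4750 y'=-10.5500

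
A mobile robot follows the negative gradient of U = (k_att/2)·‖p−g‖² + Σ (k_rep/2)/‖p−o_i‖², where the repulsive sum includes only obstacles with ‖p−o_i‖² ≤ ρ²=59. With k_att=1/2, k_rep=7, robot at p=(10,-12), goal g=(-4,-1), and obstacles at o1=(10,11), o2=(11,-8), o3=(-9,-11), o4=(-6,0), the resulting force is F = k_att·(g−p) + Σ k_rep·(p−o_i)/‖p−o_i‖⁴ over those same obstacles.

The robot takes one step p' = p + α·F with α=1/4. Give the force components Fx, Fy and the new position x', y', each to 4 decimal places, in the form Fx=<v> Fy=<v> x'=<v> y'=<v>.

Fx=-7.0242 Fy=5.4031 x'=8.2439 y'=-10.6492

F_att = 1/2·(g−p) = 1/2·(-14,11) = (-7.0000,5.5000)
o1: d²=529 > ρ²=59 → inactive
o2: d²=17 ≤ ρ²=59; F_rep = 7·(-1,-4)/17² = (-0.0242,-0.0969)
o3: d²=362 > ρ²=59 → inactive
o4: d²=400 > ρ²=59 → inactive
F = F_att + ΣF_rep = (-7.0242,5.4031)
p' = p + 1/4·F = (8.2439,-10.6492)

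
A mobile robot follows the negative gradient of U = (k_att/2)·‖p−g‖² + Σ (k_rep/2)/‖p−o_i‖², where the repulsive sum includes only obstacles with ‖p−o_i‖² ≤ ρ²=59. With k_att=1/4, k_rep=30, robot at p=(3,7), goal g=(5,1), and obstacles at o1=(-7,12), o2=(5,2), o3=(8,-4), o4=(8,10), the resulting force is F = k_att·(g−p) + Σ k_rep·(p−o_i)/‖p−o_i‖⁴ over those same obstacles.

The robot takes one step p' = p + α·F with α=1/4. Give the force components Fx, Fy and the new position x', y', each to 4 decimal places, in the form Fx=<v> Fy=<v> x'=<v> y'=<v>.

F_att = 1/4·(g−p) = 1/4·(2,-6) = (0.5000,-1.5000)
o1: d²=125 > ρ²=59 → inactive
o2: d²=29 ≤ ρ²=59; F_rep = 30·(-2,5)/29² = (-0.0713,0.1784)
o3: d²=146 > ρ²=59 → inactive
o4: d²=34 ≤ ρ²=59; F_rep = 30·(-5,-3)/34² = (-0.1298,-0.0779)
F = F_att + ΣF_rep = (0.2989,-1.3995)
p' = p + 1/4·F = (3.0747,6.6501)

Fx=0.2989 Fy=-1.3995 x'=3.0747 y'=6.6501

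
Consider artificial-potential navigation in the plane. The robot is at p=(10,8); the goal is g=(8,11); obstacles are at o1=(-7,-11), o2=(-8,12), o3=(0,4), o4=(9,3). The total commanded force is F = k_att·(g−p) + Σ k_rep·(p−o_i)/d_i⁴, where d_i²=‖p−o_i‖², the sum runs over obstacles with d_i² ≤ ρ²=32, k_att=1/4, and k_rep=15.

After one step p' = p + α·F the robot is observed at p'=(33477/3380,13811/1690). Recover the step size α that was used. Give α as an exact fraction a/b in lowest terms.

F_att = 1/4·(g−p) = 1/4·(-2,3) = (-0.5000,0.7500)
o1: d²=650 > ρ²=32 → inactive
o2: d²=340 > ρ²=32 → inactive
o3: d²=116 > ρ²=32 → inactive
o4: d²=26 ≤ ρ²=32; F_rep = 15·(1,5)/26² = (0.0222,0.1109)
F = F_att + ΣF_rep = (-0.4778,0.8609)
Δp = p'−p = (-0.0956,0.1722); α = Δx/Fx = (-323/3380) / (-323/676) = 1/5
check: Δy/Fy = (291/1690) / (291/338) = 1/5 ✓

α = 1/5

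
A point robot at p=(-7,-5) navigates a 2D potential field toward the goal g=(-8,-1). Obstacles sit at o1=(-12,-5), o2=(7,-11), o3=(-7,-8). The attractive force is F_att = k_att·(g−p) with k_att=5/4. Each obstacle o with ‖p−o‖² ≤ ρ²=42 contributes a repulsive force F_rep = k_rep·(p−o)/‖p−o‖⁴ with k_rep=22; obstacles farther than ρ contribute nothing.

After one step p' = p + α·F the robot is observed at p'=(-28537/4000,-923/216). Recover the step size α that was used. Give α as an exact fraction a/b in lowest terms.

α = 1/8

F_att = 5/4·(g−p) = 5/4·(-1,4) = (-1.2500,5.0000)
o1: d²=25 ≤ ρ²=42; F_rep = 22·(5,0)/25² = (0.1760,0.0000)
o2: d²=232 > ρ²=42 → inactive
o3: d²=9 ≤ ρ²=42; F_rep = 22·(0,3)/9² = (0.0000,0.8148)
F = F_att + ΣF_rep = (-1.0740,5.8148)
Δp = p'−p = (-0.1343,0.7269); α = Δx/Fx = (-537/4000) / (-537/500) = 1/8
check: Δy/Fy = (157/216) / (157/27) = 1/8 ✓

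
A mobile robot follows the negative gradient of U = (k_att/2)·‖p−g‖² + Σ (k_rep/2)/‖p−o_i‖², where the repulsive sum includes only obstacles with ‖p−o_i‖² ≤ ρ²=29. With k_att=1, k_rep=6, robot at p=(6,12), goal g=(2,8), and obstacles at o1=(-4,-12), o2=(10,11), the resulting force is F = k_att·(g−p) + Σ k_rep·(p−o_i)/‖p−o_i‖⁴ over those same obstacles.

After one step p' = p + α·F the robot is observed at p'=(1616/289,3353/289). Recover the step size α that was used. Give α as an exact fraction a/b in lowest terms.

α = 1/10

F_att = 1·(g−p) = 1·(-4,-4) = (-4.0000,-4.0000)
o1: d²=676 > ρ²=29 → inactive
o2: d²=17 ≤ ρ²=29; F_rep = 6·(-4,1)/17² = (-0.0830,0.0208)
F = F_att + ΣF_rep = (-4.0830,-3.9792)
Δp = p'−p = (-0.4083,-0.3979); α = Δx/Fx = (-118/289) / (-1180/289) = 1/10
check: Δy/Fy = (-115/289) / (-1150/289) = 1/10 ✓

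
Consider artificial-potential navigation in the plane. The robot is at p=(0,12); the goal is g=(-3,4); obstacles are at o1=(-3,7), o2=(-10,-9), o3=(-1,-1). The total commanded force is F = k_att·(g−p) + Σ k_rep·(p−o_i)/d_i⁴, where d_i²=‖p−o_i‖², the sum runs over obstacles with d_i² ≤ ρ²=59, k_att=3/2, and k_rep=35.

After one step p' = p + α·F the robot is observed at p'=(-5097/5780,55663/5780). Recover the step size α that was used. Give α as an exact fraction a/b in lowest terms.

F_att = 3/2·(g−p) = 3/2·(-3,-8) = (-4.5000,-12.0000)
o1: d²=34 ≤ ρ²=59; F_rep = 35·(3,5)/34² = (0.0908,0.1514)
o2: d²=541 > ρ²=59 → inactive
o3: d²=170 > ρ²=59 → inactive
F = F_att + ΣF_rep = (-4.4092,-11.8486)
Δp = p'−p = (-0.8818,-2.3697); α = Δx/Fx = (-5097/5780) / (-5097/1156) = 1/5
check: Δy/Fy = (-13697/5780) / (-13697/1156) = 1/5 ✓

α = 1/5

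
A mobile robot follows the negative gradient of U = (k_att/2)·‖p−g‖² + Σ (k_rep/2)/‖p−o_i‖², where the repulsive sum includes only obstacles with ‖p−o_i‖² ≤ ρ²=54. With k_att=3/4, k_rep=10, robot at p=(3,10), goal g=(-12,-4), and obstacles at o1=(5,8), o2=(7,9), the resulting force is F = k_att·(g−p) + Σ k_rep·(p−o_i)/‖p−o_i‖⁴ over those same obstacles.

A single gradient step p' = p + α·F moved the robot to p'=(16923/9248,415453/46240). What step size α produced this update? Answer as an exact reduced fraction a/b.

F_att = 3/4·(g−p) = 3/4·(-15,-14) = (-11.2500,-10.5000)
o1: d²=8 ≤ ρ²=54; F_rep = 10·(-2,2)/8² = (-0.3125,0.3125)
o2: d²=17 ≤ ρ²=54; F_rep = 10·(-4,1)/17² = (-0.1384,0.0346)
F = F_att + ΣF_rep = (-11.7009,-10.1529)
Δp = p'−p = (-1.1701,-1.0153); α = Δx/Fx = (-10821/9248) / (-54105/4624) = 1/10
check: Δy/Fy = (-46947/46240) / (-46947/4624) = 1/10 ✓

α = 1/10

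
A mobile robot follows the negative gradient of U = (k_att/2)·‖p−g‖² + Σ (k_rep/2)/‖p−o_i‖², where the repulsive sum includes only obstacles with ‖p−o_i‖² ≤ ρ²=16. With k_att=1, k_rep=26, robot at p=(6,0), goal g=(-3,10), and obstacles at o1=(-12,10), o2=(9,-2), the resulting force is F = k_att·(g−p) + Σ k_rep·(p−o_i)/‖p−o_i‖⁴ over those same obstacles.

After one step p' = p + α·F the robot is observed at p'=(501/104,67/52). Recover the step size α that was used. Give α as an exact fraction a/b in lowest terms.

F_att = 1·(g−p) = 1·(-9,10) = (-9.0000,10.0000)
o1: d²=424 > ρ²=16 → inactive
o2: d²=13 ≤ ρ²=16; F_rep = 26·(-3,2)/13² = (-0.4615,0.3077)
F = F_att + ΣF_rep = (-9.4615,10.3077)
Δp = p'−p = (-1.1827,1.2885); α = Δx/Fx = (-123/104) / (-123/13) = 1/8
check: Δy/Fy = (67/52) / (134/13) = 1/8 ✓

α = 1/8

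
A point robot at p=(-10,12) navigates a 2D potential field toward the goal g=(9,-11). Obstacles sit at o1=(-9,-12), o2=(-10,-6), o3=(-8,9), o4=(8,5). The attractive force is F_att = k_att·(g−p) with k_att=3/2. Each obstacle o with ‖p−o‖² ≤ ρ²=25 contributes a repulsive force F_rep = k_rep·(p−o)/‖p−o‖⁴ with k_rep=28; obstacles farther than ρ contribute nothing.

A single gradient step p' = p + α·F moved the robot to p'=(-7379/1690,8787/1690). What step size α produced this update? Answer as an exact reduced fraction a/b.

α = 1/5

F_att = 3/2·(g−p) = 3/2·(19,-23) = (28.5000,-34.5000)
o1: d²=577 > ρ²=25 → inactive
o2: d²=324 > ρ²=25 → inactive
o3: d²=13 ≤ ρ²=25; F_rep = 28·(-2,3)/13² = (-0.3314,0.4970)
o4: d²=373 > ρ²=25 → inactive
F = F_att + ΣF_rep = (28.1686,-34.0030)
Δp = p'−p = (5.6337,-6.8006); α = Δx/Fx = (9521/1690) / (9521/338) = 1/5
check: Δy/Fy = (-11493/1690) / (-11493/338) = 1/5 ✓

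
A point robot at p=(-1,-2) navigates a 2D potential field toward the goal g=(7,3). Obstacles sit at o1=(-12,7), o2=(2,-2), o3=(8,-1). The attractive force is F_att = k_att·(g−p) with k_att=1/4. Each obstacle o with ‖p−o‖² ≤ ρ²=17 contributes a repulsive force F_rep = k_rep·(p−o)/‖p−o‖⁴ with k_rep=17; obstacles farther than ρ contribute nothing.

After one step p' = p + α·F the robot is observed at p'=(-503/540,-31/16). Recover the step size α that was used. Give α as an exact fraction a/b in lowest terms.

F_att = 1/4·(g−p) = 1/4·(8,5) = (2.0000,1.2500)
o1: d²=202 > ρ²=17 → inactive
o2: d²=9 ≤ ρ²=17; F_rep = 17·(-3,0)/9² = (-0.6296,0.0000)
o3: d²=82 > ρ²=17 → inactive
F = F_att + ΣF_rep = (1.3704,1.2500)
Δp = p'−p = (0.0685,0.0625); α = Δx/Fx = (37/540) / (37/27) = 1/20
check: Δy/Fy = (1/16) / (5/4) = 1/20 ✓

α = 1/20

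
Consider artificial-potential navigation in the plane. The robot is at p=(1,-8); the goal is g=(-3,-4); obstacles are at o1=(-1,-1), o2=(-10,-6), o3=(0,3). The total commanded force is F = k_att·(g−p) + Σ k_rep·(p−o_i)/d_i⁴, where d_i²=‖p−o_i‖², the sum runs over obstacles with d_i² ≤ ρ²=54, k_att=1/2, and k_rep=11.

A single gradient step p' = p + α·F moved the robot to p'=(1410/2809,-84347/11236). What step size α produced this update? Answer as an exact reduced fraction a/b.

F_att = 1/2·(g−p) = 1/2·(-4,4) = (-2.0000,2.0000)
o1: d²=53 ≤ ρ²=54; F_rep = 11·(2,-7)/53² = (0.0078,-0.0274)
o2: d²=125 > ρ²=54 → inactive
o3: d²=122 > ρ²=54 → inactive
F = F_att + ΣF_rep = (-1.9922,1.9726)
Δp = p'−p = (-0.4980,0.4931); α = Δx/Fx = (-1399/2809) / (-5596/2809) = 1/4
check: Δy/Fy = (5541/11236) / (5541/2809) = 1/4 ✓

α = 1/4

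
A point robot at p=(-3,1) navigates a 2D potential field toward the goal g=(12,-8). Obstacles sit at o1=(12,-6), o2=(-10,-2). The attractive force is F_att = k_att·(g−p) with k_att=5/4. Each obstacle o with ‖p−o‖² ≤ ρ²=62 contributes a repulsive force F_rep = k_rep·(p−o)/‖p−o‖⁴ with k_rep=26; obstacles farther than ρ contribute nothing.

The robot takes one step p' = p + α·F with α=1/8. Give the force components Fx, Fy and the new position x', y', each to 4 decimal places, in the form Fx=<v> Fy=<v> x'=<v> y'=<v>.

F_att = 5/4·(g−p) = 5/4·(15,-9) = (18.7500,-11.2500)
o1: d²=274 > ρ²=62 → inactive
o2: d²=58 ≤ ρ²=62; F_rep = 26·(7,3)/58² = (0.0541,0.0232)
F = F_att + ΣF_rep = (18.8041,-11.2268)
p' = p + 1/8·F = (-0.6495,-0.4034)

Fx=18.8041 Fy=-11.2268 x'=-0.6495 y'=-0.4034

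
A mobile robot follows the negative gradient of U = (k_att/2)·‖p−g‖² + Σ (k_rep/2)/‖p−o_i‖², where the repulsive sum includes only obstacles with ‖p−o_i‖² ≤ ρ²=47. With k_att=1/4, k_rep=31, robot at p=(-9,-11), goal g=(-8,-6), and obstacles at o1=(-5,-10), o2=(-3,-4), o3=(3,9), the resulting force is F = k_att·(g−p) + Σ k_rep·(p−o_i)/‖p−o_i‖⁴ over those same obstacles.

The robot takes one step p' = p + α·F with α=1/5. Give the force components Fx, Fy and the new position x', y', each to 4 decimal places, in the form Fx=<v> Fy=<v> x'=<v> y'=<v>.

F_att = 1/4·(g−p) = 1/4·(1,5) = (0.2500,1.2500)
o1: d²=17 ≤ ρ²=47; F_rep = 31·(-4,-1)/17² = (-0.4291,-0.1073)
o2: d²=85 > ρ²=47 → inactive
o3: d²=544 > ρ²=47 → inactive
F = F_att + ΣF_rep = (-0.1791,1.1427)
p' = p + 1/5·F = (-9.0358,-10.7715)

Fx=-0.1791 Fy=1.1427 x'=-9.0358 y'=-10.7715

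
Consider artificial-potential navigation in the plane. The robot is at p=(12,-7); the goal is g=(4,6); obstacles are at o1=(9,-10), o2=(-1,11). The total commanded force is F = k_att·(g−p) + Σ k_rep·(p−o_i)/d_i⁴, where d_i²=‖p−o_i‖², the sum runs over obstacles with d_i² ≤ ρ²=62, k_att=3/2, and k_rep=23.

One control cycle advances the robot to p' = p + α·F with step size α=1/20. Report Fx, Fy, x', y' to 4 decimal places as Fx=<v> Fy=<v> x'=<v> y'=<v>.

Fx=-11.7870 Fy=19.7130 x'=11.4106 y'=-6.0144

F_att = 3/2·(g−p) = 3/2·(-8,13) = (-12.0000,19.5000)
o1: d²=18 ≤ ρ²=62; F_rep = 23·(3,3)/18² = (0.2130,0.2130)
o2: d²=493 > ρ²=62 → inactive
F = F_att + ΣF_rep = (-11.7870,19.7130)
p' = p + 1/20·F = (11.4106,-6.0144)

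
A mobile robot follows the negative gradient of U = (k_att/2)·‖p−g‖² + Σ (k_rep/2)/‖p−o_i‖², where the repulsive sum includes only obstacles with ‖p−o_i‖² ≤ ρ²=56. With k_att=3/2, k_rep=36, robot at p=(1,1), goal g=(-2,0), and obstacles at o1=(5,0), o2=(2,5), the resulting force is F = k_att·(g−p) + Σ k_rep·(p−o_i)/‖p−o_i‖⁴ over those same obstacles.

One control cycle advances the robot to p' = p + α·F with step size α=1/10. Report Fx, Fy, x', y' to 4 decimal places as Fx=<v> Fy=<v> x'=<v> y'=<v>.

F_att = 3/2·(g−p) = 3/2·(-3,-1) = (-4.5000,-1.5000)
o1: d²=17 ≤ ρ²=56; F_rep = 36·(-4,1)/17² = (-0.4983,0.1246)
o2: d²=17 ≤ ρ²=56; F_rep = 36·(-1,-4)/17² = (-0.1246,-0.4983)
F = F_att + ΣF_rep = (-5.1228,-1.8737)
p' = p + 1/10·F = (0.4877,0.8126)

Fx=-5.1228 Fy=-1.8737 x'=0.4877 y'=0.8126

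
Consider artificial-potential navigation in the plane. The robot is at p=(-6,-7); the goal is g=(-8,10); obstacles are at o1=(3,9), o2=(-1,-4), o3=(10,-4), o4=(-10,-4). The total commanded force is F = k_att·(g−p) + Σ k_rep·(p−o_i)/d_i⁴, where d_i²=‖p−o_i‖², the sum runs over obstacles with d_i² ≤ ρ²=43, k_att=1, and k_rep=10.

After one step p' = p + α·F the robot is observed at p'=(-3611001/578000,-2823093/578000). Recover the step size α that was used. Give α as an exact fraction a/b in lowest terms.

α = 1/8

F_att = 1·(g−p) = 1·(-2,17) = (-2.0000,17.0000)
o1: d²=337 > ρ²=43 → inactive
o2: d²=34 ≤ ρ²=43; F_rep = 10·(-5,-3)/34² = (-0.0433,-0.0260)
o3: d²=265 > ρ²=43 → inactive
o4: d²=25 ≤ ρ²=43; F_rep = 10·(4,-3)/25² = (0.0640,-0.0480)
F = F_att + ΣF_rep = (-1.9793,16.9260)
Δp = p'−p = (-0.2474,2.1158); α = Δx/Fx = (-143001/578000) / (-143001/72250) = 1/8
check: Δy/Fy = (1222907/578000) / (1222907/72250) = 1/8 ✓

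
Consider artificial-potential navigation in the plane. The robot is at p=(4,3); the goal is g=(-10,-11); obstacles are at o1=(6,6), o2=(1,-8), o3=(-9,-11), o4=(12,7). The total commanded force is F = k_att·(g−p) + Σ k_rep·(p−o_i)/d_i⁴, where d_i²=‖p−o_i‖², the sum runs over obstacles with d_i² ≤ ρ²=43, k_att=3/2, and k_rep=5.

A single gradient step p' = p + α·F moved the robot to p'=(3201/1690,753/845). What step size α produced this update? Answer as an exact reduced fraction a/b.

α = 1/10

F_att = 3/2·(g−p) = 3/2·(-14,-14) = (-21.0000,-21.0000)
o1: d²=13 ≤ ρ²=43; F_rep = 5·(-2,-3)/13² = (-0.0592,-0.0888)
o2: d²=130 > ρ²=43 → inactive
o3: d²=365 > ρ²=43 → inactive
o4: d²=80 > ρ²=43 → inactive
F = F_att + ΣF_rep = (-21.0592,-21.0888)
Δp = p'−p = (-2.1059,-2.1089); α = Δx/Fx = (-3559/1690) / (-3559/169) = 1/10
check: Δy/Fy = (-1782/845) / (-3564/169) = 1/10 ✓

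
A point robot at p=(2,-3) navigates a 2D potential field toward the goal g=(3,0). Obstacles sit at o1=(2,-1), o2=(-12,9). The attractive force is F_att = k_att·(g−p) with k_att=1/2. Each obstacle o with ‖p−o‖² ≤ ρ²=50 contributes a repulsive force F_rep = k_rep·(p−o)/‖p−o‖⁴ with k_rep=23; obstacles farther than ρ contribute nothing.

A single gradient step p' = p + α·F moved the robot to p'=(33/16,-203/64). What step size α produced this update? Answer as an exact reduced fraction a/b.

F_att = 1/2·(g−p) = 1/2·(1,3) = (0.5000,1.5000)
o1: d²=4 ≤ ρ²=50; F_rep = 23·(0,-2)/4² = (0.0000,-2.8750)
o2: d²=340 > ρ²=50 → inactive
F = F_att + ΣF_rep = (0.5000,-1.3750)
Δp = p'−p = (0.0625,-0.1719); α = Δx/Fx = (1/16) / (1/2) = 1/8
check: Δy/Fy = (-11/64) / (-11/8) = 1/8 ✓

α = 1/8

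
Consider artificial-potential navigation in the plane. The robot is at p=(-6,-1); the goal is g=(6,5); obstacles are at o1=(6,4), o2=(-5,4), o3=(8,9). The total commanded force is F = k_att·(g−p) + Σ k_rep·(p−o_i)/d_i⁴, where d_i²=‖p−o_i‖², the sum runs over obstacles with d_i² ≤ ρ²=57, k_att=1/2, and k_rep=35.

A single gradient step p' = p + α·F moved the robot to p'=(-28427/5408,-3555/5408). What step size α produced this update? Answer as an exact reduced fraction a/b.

F_att = 1/2·(g−p) = 1/2·(12,6) = (6.0000,3.0000)
o1: d²=169 > ρ²=57 → inactive
o2: d²=26 ≤ ρ²=57; F_rep = 35·(-1,-5)/26² = (-0.0518,-0.2589)
o3: d²=296 > ρ²=57 → inactive
F = F_att + ΣF_rep = (5.9482,2.7411)
Δp = p'−p = (0.7435,0.3426); α = Δx/Fx = (4021/5408) / (4021/676) = 1/8
check: Δy/Fy = (1853/5408) / (1853/676) = 1/8 ✓

α = 1/8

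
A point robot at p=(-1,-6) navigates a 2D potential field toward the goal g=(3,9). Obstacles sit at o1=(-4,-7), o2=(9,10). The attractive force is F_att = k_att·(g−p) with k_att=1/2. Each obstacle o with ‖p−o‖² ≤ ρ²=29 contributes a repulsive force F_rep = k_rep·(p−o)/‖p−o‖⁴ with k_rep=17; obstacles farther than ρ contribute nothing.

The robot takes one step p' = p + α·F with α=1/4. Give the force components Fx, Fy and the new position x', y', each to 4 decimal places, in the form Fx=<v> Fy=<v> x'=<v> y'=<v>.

F_att = 1/2·(g−p) = 1/2·(4,15) = (2.0000,7.5000)
o1: d²=10 ≤ ρ²=29; F_rep = 17·(3,1)/10² = (0.5100,0.1700)
o2: d²=356 > ρ²=29 → inactive
F = F_att + ΣF_rep = (2.5100,7.6700)
p' = p + 1/4·F = (-0.3725,-4.0825)

Fx=2.5100 Fy=7.6700 x'=-0.3725 y'=-4.0825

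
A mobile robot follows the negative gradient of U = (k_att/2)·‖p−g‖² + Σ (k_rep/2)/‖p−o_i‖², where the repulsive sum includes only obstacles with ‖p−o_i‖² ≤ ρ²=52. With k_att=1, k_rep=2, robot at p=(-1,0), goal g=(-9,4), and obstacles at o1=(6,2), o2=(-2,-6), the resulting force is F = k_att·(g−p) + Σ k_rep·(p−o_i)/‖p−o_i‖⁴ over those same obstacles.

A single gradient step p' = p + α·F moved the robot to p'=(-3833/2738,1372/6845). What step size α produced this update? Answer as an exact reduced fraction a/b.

α = 1/20

F_att = 1·(g−p) = 1·(-8,4) = (-8.0000,4.0000)
o1: d²=53 > ρ²=52 → inactive
o2: d²=37 ≤ ρ²=52; F_rep = 2·(1,6)/37² = (0.0015,0.0088)
F = F_att + ΣF_rep = (-7.9985,4.0088)
Δp = p'−p = (-0.3999,0.2004); α = Δx/Fx = (-1095/2738) / (-10950/1369) = 1/20
check: Δy/Fy = (1372/6845) / (5488/1369) = 1/20 ✓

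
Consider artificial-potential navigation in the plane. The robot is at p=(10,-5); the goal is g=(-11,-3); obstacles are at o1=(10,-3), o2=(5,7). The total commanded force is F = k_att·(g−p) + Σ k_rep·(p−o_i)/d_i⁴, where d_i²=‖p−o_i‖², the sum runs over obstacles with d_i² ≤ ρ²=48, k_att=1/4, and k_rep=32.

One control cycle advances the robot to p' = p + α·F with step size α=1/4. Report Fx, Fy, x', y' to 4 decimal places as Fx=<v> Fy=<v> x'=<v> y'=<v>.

Fx=-5.2500 Fy=-3.5000 x'=8.6875 y'=-5.8750

F_att = 1/4·(g−p) = 1/4·(-21,2) = (-5.2500,0.5000)
o1: d²=4 ≤ ρ²=48; F_rep = 32·(0,-2)/4² = (0.0000,-4.0000)
o2: d²=169 > ρ²=48 → inactive
F = F_att + ΣF_rep = (-5.2500,-3.5000)
p' = p + 1/4·F = (8.6875,-5.8750)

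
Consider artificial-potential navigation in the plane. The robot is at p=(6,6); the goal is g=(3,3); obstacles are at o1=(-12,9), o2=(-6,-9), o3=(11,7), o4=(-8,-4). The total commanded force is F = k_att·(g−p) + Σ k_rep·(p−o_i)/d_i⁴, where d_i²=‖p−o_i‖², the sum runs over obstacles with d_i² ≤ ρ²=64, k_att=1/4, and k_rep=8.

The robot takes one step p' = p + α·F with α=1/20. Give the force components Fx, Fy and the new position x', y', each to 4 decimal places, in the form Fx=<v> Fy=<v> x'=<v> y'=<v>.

F_att = 1/4·(g−p) = 1/4·(-3,-3) = (-0.7500,-0.7500)
o1: d²=333 > ρ²=64 → inactive
o2: d²=369 > ρ²=64 → inactive
o3: d²=26 ≤ ρ²=64; F_rep = 8·(-5,-1)/26² = (-0.0592,-0.0118)
o4: d²=296 > ρ²=64 → inactive
F = F_att + ΣF_rep = (-0.8092,-0.7618)
p' = p + 1/20·F = (5.9595,5.9619)

Fx=-0.8092 Fy=-0.7618 x'=5.9595 y'=5.9619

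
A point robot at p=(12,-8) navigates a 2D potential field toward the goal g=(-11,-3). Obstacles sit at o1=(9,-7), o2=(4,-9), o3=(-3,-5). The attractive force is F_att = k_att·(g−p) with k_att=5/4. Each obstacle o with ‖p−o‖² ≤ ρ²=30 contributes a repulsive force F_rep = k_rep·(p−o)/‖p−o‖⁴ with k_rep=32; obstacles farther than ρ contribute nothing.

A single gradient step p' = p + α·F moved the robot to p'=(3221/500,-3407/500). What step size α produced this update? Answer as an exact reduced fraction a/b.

α = 1/5

F_att = 5/4·(g−p) = 5/4·(-23,5) = (-28.7500,6.2500)
o1: d²=10 ≤ ρ²=30; F_rep = 32·(3,-1)/10² = (0.9600,-0.3200)
o2: d²=65 > ρ²=30 → inactive
o3: d²=234 > ρ²=30 → inactive
F = F_att + ΣF_rep = (-27.7900,5.9300)
Δp = p'−p = (-5.5580,1.1860); α = Δx/Fx = (-2779/500) / (-2779/100) = 1/5
check: Δy/Fy = (593/500) / (593/100) = 1/5 ✓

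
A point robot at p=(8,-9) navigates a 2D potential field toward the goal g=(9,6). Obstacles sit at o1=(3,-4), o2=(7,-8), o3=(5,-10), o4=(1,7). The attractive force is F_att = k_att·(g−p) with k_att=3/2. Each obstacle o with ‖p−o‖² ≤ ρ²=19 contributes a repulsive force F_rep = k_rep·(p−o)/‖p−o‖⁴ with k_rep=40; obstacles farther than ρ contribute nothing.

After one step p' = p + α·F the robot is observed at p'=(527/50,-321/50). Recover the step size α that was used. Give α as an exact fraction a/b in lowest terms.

α = 1/5

F_att = 3/2·(g−p) = 3/2·(1,15) = (1.5000,22.5000)
o1: d²=50 > ρ²=19 → inactive
o2: d²=2 ≤ ρ²=19; F_rep = 40·(1,-1)/2² = (10.0000,-10.0000)
o3: d²=10 ≤ ρ²=19; F_rep = 40·(3,1)/10² = (1.2000,0.4000)
o4: d²=305 > ρ²=19 → inactive
F = F_att + ΣF_rep = (12.7000,12.9000)
Δp = p'−p = (2.5400,2.5800); α = Δx/Fx = (127/50) / (127/10) = 1/5
check: Δy/Fy = (129/50) / (129/10) = 1/5 ✓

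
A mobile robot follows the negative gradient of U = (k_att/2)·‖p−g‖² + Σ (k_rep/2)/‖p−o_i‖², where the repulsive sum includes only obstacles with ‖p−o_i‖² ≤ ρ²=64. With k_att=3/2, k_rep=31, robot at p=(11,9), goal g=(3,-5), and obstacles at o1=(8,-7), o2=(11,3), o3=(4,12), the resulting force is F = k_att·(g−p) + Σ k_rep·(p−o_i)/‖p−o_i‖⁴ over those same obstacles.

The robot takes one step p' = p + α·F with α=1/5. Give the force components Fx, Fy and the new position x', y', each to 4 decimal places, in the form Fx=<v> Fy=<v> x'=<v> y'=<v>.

F_att = 3/2·(g−p) = 3/2·(-8,-14) = (-12.0000,-21.0000)
o1: d²=265 > ρ²=64 → inactive
o2: d²=36 ≤ ρ²=64; F_rep = 31·(0,6)/36² = (0.0000,0.1435)
o3: d²=58 ≤ ρ²=64; F_rep = 31·(7,-3)/58² = (0.0645,-0.0276)
F = F_att + ΣF_rep = (-11.9355,-20.8841)
p' = p + 1/5·F = (8.6129,4.8232)

Fx=-11.9355 Fy=-20.8841 x'=8.6129 y'=4.8232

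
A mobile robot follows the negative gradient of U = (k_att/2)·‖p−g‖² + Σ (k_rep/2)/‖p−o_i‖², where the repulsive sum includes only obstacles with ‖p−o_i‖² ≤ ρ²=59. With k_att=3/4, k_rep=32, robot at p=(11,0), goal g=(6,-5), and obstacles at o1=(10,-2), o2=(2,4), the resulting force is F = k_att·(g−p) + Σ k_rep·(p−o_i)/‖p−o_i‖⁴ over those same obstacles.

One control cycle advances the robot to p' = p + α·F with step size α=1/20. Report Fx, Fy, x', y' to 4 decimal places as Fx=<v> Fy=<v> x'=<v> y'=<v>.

F_att = 3/4·(g−p) = 3/4·(-5,-5) = (-3.7500,-3.7500)
o1: d²=5 ≤ ρ²=59; F_rep = 32·(1,2)/5² = (1.2800,2.5600)
o2: d²=97 > ρ²=59 → inactive
F = F_att + ΣF_rep = (-2.4700,-1.1900)
p' = p + 1/20·F = (10.8765,-0.0595)

Fx=-2.4700 Fy=-1.1900 x'=10.8765 y'=-0.0595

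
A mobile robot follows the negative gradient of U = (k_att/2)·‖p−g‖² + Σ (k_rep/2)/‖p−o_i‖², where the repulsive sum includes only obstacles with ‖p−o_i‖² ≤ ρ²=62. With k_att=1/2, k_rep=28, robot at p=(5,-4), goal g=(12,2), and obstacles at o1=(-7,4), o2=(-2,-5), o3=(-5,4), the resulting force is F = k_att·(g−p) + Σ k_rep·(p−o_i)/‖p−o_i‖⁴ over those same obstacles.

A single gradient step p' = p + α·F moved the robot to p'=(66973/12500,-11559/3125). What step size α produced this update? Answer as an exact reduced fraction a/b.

α = 1/10

F_att = 1/2·(g−p) = 1/2·(7,6) = (3.5000,3.0000)
o1: d²=208 > ρ²=62 → inactive
o2: d²=50 ≤ ρ²=62; F_rep = 28·(7,1)/50² = (0.0784,0.0112)
o3: d²=164 > ρ²=62 → inactive
F = F_att + ΣF_rep = (3.5784,3.0112)
Δp = p'−p = (0.3578,0.3011); α = Δx/Fx = (4473/12500) / (4473/1250) = 1/10
check: Δy/Fy = (941/3125) / (1882/625) = 1/10 ✓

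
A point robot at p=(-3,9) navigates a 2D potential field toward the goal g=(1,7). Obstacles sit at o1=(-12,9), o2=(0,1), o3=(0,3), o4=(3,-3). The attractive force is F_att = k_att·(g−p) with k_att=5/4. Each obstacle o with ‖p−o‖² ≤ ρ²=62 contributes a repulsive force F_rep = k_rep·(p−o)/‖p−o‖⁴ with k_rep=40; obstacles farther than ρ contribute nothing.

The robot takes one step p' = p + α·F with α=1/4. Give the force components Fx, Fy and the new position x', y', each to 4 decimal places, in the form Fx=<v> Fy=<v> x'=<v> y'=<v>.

Fx=4.9407 Fy=-2.3815 x'=-1.7648 y'=8.4046

F_att = 5/4·(g−p) = 5/4·(4,-2) = (5.0000,-2.5000)
o1: d²=81 > ρ²=62 → inactive
o2: d²=73 > ρ²=62 → inactive
o3: d²=45 ≤ ρ²=62; F_rep = 40·(-3,6)/45² = (-0.0593,0.1185)
o4: d²=180 > ρ²=62 → inactive
F = F_att + ΣF_rep = (4.9407,-2.3815)
p' = p + 1/4·F = (-1.7648,8.4046)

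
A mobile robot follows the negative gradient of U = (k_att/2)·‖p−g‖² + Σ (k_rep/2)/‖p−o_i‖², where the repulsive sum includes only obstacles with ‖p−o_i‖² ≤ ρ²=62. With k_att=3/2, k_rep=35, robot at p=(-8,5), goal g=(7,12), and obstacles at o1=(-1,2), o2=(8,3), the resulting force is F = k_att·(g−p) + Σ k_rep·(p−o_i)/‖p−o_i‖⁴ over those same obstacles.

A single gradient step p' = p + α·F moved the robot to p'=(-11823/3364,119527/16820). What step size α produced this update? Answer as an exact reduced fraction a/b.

F_att = 3/2·(g−p) = 3/2·(15,7) = (22.5000,10.5000)
o1: d²=58 ≤ ρ²=62; F_rep = 35·(-7,3)/58² = (-0.0728,0.0312)
o2: d²=260 > ρ²=62 → inactive
F = F_att + ΣF_rep = (22.4272,10.5312)
Δp = p'−p = (4.4854,2.1062); α = Δx/Fx = (15089/3364) / (75445/3364) = 1/5
check: Δy/Fy = (35427/16820) / (35427/3364) = 1/5 ✓

α = 1/5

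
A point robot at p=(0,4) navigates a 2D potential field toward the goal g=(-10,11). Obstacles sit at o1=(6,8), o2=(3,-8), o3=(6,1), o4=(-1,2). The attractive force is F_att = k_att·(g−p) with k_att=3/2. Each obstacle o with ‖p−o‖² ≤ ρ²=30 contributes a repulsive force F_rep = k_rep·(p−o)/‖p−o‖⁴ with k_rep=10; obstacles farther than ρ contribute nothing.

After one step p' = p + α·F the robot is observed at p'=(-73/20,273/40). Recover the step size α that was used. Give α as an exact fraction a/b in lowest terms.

α = 1/4

F_att = 3/2·(g−p) = 3/2·(-10,7) = (-15.0000,10.5000)
o1: d²=52 > ρ²=30 → inactive
o2: d²=153 > ρ²=30 → inactive
o3: d²=45 > ρ²=30 → inactive
o4: d²=5 ≤ ρ²=30; F_rep = 10·(1,2)/5² = (0.4000,0.8000)
F = F_att + ΣF_rep = (-14.6000,11.3000)
Δp = p'−p = (-3.6500,2.8250); α = Δx/Fx = (-73/20) / (-73/5) = 1/4
check: Δy/Fy = (113/40) / (113/10) = 1/4 ✓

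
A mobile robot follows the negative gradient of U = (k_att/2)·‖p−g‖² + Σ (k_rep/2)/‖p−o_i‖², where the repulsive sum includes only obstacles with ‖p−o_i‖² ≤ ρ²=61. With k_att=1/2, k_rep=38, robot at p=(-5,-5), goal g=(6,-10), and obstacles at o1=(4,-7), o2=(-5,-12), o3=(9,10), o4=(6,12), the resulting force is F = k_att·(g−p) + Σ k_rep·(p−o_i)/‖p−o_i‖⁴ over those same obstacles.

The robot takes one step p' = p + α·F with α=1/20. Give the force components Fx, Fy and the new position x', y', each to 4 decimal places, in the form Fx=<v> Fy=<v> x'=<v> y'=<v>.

F_att = 1/2·(g−p) = 1/2·(11,-5) = (5.5000,-2.5000)
o1: d²=85 > ρ²=61 → inactive
o2: d²=49 ≤ ρ²=61; F_rep = 38·(0,7)/49² = (0.0000,0.1108)
o3: d²=421 > ρ²=61 → inactive
o4: d²=410 > ρ²=61 → inactive
F = F_att + ΣF_rep = (5.5000,-2.3892)
p' = p + 1/20·F = (-4.7250,-5.1195)

Fx=5.5000 Fy=-2.3892 x'=-4.7250 y'=-5.1195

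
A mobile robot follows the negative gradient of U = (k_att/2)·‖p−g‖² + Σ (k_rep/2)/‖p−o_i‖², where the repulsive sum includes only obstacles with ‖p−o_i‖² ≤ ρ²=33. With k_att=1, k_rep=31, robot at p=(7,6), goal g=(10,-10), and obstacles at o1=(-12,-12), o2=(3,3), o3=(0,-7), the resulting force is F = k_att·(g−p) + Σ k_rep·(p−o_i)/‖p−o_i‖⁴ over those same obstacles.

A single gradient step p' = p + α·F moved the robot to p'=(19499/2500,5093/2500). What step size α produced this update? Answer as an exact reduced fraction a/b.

α = 1/4

F_att = 1·(g−p) = 1·(3,-16) = (3.0000,-16.0000)
o1: d²=685 > ρ²=33 → inactive
o2: d²=25 ≤ ρ²=33; F_rep = 31·(4,3)/25² = (0.1984,0.1488)
o3: d²=218 > ρ²=33 → inactive
F = F_att + ΣF_rep = (3.1984,-15.8512)
Δp = p'−p = (0.7996,-3.9628); α = Δx/Fx = (1999/2500) / (1999/625) = 1/4
check: Δy/Fy = (-9907/2500) / (-9907/625) = 1/4 ✓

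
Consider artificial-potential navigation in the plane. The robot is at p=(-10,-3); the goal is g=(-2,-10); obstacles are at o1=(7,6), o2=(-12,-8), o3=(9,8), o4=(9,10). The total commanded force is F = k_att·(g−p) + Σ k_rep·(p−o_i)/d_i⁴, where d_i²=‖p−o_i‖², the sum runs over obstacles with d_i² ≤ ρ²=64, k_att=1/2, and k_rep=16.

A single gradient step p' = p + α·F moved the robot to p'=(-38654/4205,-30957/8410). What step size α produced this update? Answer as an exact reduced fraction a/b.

α = 1/5

F_att = 1/2·(g−p) = 1/2·(8,-7) = (4.0000,-3.5000)
o1: d²=370 > ρ²=64 → inactive
o2: d²=29 ≤ ρ²=64; F_rep = 16·(2,5)/29² = (0.0380,0.0951)
o3: d²=482 > ρ²=64 → inactive
o4: d²=530 > ρ²=64 → inactive
F = F_att + ΣF_rep = (4.0380,-3.4049)
Δp = p'−p = (0.8076,-0.6810); α = Δx/Fx = (3396/4205) / (3396/841) = 1/5
check: Δy/Fy = (-5727/8410) / (-5727/1682) = 1/5 ✓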